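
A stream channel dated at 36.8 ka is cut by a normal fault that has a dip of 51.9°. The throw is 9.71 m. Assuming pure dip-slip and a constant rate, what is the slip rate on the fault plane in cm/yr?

dip-slip = throw / sin(dip) = 9.71 m / sin(51.9°) = 12.34 m
rate = 12.34 m / 36.8 ka = 0.000335 m/yr = 0.0335 cm/yr

0.0335 cm/yr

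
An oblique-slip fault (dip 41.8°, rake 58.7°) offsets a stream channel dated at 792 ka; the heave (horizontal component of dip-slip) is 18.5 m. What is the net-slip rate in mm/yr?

dip-slip = heave / cos(dip) = 18.5 / cos(41.8°) = 24.82 m
net slip = dip-slip / sin(rake) = 24.82 / sin(58.7°) = 29.04 m
rate = 29.04 m / 792 ka = 0.0000367 m/yr = 0.0367 mm/yr

0.0367 mm/yr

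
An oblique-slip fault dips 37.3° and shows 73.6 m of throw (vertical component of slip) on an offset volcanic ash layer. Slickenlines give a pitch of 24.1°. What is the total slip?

297 m

dip-slip = throw / sin(dip) = 73.6 / sin(37.3°) = 121.5 m
net slip = dip-slip / sin(rake) = 121.5 / sin(24.1°) = 297 m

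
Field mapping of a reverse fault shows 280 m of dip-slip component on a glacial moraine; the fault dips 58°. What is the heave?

heave = dip-slip × cos(dip) = 280 m × cos(58°) = 148 m

148 m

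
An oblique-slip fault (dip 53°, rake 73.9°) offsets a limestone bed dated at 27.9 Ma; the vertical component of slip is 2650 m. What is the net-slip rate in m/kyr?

dip-slip = throw / sin(dip) = 2650 / sin(53°) = 3318 m
net slip = dip-slip / sin(rake) = 3318 / sin(73.9°) = 3454 m
rate = 3454 m / 27.9 Ma = 0.000124 m/yr = 0.124 m/kyr

0.124 m/kyr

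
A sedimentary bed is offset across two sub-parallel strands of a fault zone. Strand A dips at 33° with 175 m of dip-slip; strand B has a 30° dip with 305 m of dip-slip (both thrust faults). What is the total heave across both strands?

heave_A = 175 × cos(33°) = 146.8 m
heave_B = 305 × cos(30°) = 264.1 m
total = 146.8 + 264.1 = 411 m

411 m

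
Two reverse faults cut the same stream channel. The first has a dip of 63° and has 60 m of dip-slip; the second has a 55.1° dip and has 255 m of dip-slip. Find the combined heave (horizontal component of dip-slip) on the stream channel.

173 m

heave_A = 60 × cos(63°) = 27.24 m
heave_B = 255 × cos(55.1°) = 145.9 m
total = 27.24 + 145.9 = 173 m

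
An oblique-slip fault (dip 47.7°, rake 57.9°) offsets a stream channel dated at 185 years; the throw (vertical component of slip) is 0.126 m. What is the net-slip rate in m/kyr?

dip-slip = throw / sin(dip) = 0.126 / sin(47.7°) = 0.1704 m
net slip = dip-slip / sin(rake) = 0.1704 / sin(57.9°) = 0.2011 m
rate = 0.2011 m / 185 years = 0.00109 m/yr = 1.09 m/kyr

1.09 m/kyr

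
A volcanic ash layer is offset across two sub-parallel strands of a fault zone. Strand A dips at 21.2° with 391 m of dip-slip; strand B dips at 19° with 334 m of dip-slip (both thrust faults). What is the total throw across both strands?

250 m

throw_A = 391 × sin(21.2°) = 141.4 m
throw_B = 334 × sin(19°) = 108.7 m
total = 141.4 + 108.7 = 250 m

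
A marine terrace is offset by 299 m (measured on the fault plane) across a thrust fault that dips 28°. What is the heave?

264 m

heave = dip-slip × cos(dip) = 299 m × cos(28°) = 264 m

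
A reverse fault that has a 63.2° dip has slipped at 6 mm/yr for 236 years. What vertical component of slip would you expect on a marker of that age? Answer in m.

1.26 m

dip-slip = rate × time = 6 mm/yr × 236 years = 1.416 m
throw = dip-slip × sin(dip) = 1.416 × sin(63.2°) = 1.26 m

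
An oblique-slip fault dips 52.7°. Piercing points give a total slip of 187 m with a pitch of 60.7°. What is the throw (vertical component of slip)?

dip-slip = net slip × sin(rake) = 187 m × sin(60.7°) = 163.1 m
throw = dip-slip × sin(dip) = 163.1 × sin(52.7°) = 130 m

130 m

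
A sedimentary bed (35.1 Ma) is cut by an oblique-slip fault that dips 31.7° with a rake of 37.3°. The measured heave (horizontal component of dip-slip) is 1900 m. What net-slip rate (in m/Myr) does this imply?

105 m/Myr

dip-slip = heave / cos(dip) = 1900 / cos(31.7°) = 2233 m
net slip = dip-slip / sin(rake) = 2233 / sin(37.3°) = 3685 m
rate = 3685 m / 35.1 Ma = 0.000105 m/yr = 105 m/Myr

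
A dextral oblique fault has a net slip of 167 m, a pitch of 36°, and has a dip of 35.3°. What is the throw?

dip-slip = net slip × sin(rake) = 167 m × sin(36°) = 98.16 m
throw = dip-slip × sin(dip) = 98.16 × sin(35.3°) = 56.7 m

56.7 m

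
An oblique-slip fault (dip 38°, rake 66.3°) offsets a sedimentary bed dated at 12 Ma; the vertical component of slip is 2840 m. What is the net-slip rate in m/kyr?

0.420 m/kyr

dip-slip = throw / sin(dip) = 2840 / sin(38°) = 4613 m
net slip = dip-slip / sin(rake) = 4613 / sin(66.3°) = 5038 m
rate = 5038 m / 12 Ma = 0.000420 m/yr = 0.420 m/kyr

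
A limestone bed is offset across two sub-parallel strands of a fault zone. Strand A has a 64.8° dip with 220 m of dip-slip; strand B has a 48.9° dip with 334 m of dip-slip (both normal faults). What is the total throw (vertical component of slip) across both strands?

451 m

throw_A = 220 × sin(64.8°) = 199.1 m
throw_B = 334 × sin(48.9°) = 251.7 m
total = 199.1 + 251.7 = 451 m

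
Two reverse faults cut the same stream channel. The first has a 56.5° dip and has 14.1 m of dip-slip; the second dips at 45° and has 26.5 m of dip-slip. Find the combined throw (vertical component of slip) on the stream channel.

throw_A = 14.1 × sin(56.5°) = 11.76 m
throw_B = 26.5 × sin(45°) = 18.74 m
total = 11.76 + 18.74 = 30.5 m

30.5 m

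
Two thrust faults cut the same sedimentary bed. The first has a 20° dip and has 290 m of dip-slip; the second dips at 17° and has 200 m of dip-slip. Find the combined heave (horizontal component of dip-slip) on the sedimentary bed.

464 m

heave_A = 290 × cos(20°) = 272.5 m
heave_B = 200 × cos(17°) = 191.3 m
total = 272.5 + 191.3 = 464 m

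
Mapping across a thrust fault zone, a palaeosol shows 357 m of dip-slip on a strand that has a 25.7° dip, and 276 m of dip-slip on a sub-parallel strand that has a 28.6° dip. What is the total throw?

throw_A = 357 × sin(25.7°) = 154.8 m
throw_B = 276 × sin(28.6°) = 132.1 m
total = 154.8 + 132.1 = 287 m

287 m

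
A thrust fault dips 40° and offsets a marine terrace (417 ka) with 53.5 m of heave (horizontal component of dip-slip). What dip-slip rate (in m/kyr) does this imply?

dip-slip = heave / cos(dip) = 53.5 m / cos(40°) = 69.84 m
rate = 69.84 m / 417 ka = 0.000167 m/yr = 0.167 m/kyr

0.167 m/kyr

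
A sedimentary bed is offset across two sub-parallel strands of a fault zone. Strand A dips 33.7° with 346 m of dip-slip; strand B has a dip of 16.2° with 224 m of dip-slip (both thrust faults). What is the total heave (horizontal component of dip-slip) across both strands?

heave_A = 346 × cos(33.7°) = 287.9 m
heave_B = 224 × cos(16.2°) = 215.1 m
total = 287.9 + 215.1 = 503 m

503 m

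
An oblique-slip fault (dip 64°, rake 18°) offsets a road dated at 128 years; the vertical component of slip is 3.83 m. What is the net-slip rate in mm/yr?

108 mm/yr

dip-slip = throw / sin(dip) = 3.83 / sin(64°) = 4.261 m
net slip = dip-slip / sin(rake) = 4.261 / sin(18°) = 13.79 m
rate = 13.79 m / 128 years = 0.108 m/yr = 108 mm/yr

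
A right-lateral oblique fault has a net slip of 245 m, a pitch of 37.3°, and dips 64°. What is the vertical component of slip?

dip-slip = net slip × sin(rake) = 245 m × sin(37.3°) = 148.5 m
throw = dip-slip × sin(dip) = 148.5 × sin(64°) = 133 m

133 m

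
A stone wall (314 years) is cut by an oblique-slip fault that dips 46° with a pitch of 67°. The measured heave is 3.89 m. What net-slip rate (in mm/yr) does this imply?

dip-slip = heave / cos(dip) = 3.89 / cos(46°) = 5.600 m
net slip = dip-slip / sin(rake) = 5.600 / sin(67°) = 6.083 m
rate = 6.083 m / 314 years = 0.0194 m/yr = 19.4 mm/yr

19.4 mm/yr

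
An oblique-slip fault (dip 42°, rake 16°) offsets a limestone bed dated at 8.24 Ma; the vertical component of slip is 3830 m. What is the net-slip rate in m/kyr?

2.52 m/kyr

dip-slip = throw / sin(dip) = 3830 / sin(42°) = 5724 m
net slip = dip-slip / sin(rake) = 5724 / sin(16°) = 20770 m
rate = 20770 m / 8.24 Ma = 0.00252 m/yr = 2.52 m/kyr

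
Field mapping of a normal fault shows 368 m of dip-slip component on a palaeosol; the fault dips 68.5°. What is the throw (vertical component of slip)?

342 m

throw = dip-slip × sin(dip) = 368 m × sin(68.5°) = 342 m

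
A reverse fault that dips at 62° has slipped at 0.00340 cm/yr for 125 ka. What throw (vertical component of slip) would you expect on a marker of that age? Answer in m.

dip-slip = rate × time = 0.00340 cm/yr × 125 ka = 4.250 m
throw = dip-slip × sin(dip) = 4.250 × sin(62°) = 3.75 m

3.75 m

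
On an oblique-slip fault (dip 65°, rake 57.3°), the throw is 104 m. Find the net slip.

136 m

dip-slip = throw / sin(dip) = 104 / sin(65°) = 114.8 m
net slip = dip-slip / sin(rake) = 114.8 / sin(57.3°) = 136 m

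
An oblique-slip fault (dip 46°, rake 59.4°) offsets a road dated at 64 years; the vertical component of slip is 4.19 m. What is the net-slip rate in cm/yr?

dip-slip = throw / sin(dip) = 4.19 / sin(46°) = 5.825 m
net slip = dip-slip / sin(rake) = 5.825 / sin(59.4°) = 6.767 m
rate = 6.767 m / 64 years = 0.106 m/yr = 10.6 cm/yr

10.6 cm/yr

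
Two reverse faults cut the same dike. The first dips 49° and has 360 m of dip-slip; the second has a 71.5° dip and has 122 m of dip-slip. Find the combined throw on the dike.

387 m

throw_A = 360 × sin(49°) = 271.7 m
throw_B = 122 × sin(71.5°) = 115.7 m
total = 271.7 + 115.7 = 387 m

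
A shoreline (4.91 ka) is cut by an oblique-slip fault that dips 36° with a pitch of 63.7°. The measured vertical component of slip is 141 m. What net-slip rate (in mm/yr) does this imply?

54.5 mm/yr

dip-slip = throw / sin(dip) = 141 / sin(36°) = 239.9 m
net slip = dip-slip / sin(rake) = 239.9 / sin(63.7°) = 267.6 m
rate = 267.6 m / 4.91 ka = 0.0545 m/yr = 54.5 mm/yr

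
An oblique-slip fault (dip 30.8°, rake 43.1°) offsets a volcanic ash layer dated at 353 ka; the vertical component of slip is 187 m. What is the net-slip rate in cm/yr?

0.151 cm/yr

dip-slip = throw / sin(dip) = 187 / sin(30.8°) = 365.2 m
net slip = dip-slip / sin(rake) = 365.2 / sin(43.1°) = 534.5 m
rate = 534.5 m / 353 ka = 0.00151 m/yr = 0.151 cm/yr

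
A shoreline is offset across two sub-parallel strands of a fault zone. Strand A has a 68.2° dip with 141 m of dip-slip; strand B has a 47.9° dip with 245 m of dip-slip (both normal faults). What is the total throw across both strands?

throw_A = 141 × sin(68.2°) = 130.9 m
throw_B = 245 × sin(47.9°) = 181.8 m
total = 130.9 + 181.8 = 313 m

313 m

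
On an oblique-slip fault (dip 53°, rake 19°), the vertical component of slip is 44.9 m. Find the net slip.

173 m

dip-slip = throw / sin(dip) = 44.9 / sin(53°) = 56.22 m
net slip = dip-slip / sin(rake) = 56.22 / sin(19°) = 173 m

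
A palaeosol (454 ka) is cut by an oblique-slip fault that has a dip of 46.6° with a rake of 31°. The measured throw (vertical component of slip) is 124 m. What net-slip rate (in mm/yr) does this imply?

0.730 mm/yr

dip-slip = throw / sin(dip) = 124 / sin(46.6°) = 170.7 m
net slip = dip-slip / sin(rake) = 170.7 / sin(31°) = 331.4 m
rate = 331.4 m / 454 ka = 0.000730 m/yr = 0.730 mm/yr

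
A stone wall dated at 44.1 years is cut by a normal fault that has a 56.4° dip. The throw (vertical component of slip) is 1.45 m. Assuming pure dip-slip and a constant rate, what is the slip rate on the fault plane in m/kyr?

39.5 m/kyr

dip-slip = throw / sin(dip) = 1.45 m / sin(56.4°) = 1.741 m
rate = 1.741 m / 44.1 years = 0.0395 m/yr = 39.5 m/kyr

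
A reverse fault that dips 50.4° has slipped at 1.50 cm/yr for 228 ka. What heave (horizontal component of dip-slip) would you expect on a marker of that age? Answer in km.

2.18 km

dip-slip = rate × time = 1.50 cm/yr × 228 ka = 3420 m
heave = dip-slip × cos(dip) = 3420 × cos(50.4°) = 2180 m = 2.18 km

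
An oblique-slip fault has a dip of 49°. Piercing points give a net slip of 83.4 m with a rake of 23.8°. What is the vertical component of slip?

25.4 m

dip-slip = net slip × sin(rake) = 83.4 m × sin(23.8°) = 33.66 m
throw = dip-slip × sin(dip) = 33.66 × sin(49°) = 25.4 m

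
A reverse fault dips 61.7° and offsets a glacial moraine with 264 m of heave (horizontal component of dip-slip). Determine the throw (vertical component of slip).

throw = heave × tan(dip) = 264 × tan(61.7°) = 490 m

490 m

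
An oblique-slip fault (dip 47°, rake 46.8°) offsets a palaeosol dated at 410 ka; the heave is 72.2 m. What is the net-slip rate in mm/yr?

0.354 mm/yr

dip-slip = heave / cos(dip) = 72.2 / cos(47°) = 105.9 m
net slip = dip-slip / sin(rake) = 105.9 / sin(46.8°) = 145.2 m
rate = 145.2 m / 410 ka = 0.000354 m/yr = 0.354 mm/yr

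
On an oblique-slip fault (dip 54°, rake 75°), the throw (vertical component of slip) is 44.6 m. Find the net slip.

dip-slip = throw / sin(dip) = 44.6 / sin(54°) = 55.13 m
net slip = dip-slip / sin(rake) = 55.13 / sin(75°) = 57.1 m

57.1 m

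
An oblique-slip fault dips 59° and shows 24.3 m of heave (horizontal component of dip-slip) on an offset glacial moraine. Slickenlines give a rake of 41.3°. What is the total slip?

dip-slip = heave / cos(dip) = 24.3 / cos(59°) = 47.18 m
net slip = dip-slip / sin(rake) = 47.18 / sin(41.3°) = 71.5 m

71.5 m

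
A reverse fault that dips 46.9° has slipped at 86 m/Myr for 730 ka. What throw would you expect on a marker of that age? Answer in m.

45.8 m

dip-slip = rate × time = 86 m/Myr × 730 ka = 62.78 m
throw = dip-slip × sin(dip) = 62.78 × sin(46.9°) = 45.8 m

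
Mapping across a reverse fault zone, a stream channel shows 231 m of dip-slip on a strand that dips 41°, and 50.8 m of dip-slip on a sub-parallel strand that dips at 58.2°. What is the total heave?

heave_A = 231 × cos(41°) = 174.3 m
heave_B = 50.8 × cos(58.2°) = 26.77 m
total = 174.3 + 26.77 = 201 m

201 m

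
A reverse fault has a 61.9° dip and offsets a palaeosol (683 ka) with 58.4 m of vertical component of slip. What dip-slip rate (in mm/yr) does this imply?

0.0969 mm/yr

dip-slip = throw / sin(dip) = 58.4 m / sin(61.9°) = 66.20 m
rate = 66.20 m / 683 ka = 0.0000969 m/yr = 0.0969 mm/yr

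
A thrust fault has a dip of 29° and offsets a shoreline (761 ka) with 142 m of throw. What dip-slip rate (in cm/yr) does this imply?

0.0385 cm/yr

dip-slip = throw / sin(dip) = 142 m / sin(29°) = 292.9 m
rate = 292.9 m / 761 ka = 0.000385 m/yr = 0.0385 cm/yr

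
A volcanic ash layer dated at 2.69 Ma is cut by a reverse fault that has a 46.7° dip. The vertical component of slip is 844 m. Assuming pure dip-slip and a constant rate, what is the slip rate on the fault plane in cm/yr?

dip-slip = throw / sin(dip) = 844 m / sin(46.7°) = 1160 m
rate = 1160 m / 2.69 Ma = 0.000431 m/yr = 0.0431 cm/yr

0.0431 cm/yr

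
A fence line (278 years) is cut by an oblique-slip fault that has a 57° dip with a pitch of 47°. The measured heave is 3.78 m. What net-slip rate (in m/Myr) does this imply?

34100 m/Myr

dip-slip = heave / cos(dip) = 3.78 / cos(57°) = 6.940 m
net slip = dip-slip / sin(rake) = 6.940 / sin(47°) = 9.490 m
rate = 9.490 m / 278 years = 0.0341 m/yr = 34100 m/Myr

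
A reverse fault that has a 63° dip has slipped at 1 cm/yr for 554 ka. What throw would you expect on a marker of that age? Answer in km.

dip-slip = rate × time = 1 cm/yr × 554 ka = 5540 m
throw = dip-slip × sin(dip) = 5540 × sin(63°) = 4940 m = 4.94 km

4.94 km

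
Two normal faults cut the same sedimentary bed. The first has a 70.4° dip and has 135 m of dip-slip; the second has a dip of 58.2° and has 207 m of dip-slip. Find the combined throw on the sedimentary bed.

303 m

throw_A = 135 × sin(70.4°) = 127.2 m
throw_B = 207 × sin(58.2°) = 175.9 m
total = 127.2 + 175.9 = 303 m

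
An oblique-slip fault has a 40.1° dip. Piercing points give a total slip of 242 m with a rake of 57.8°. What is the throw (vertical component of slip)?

dip-slip = net slip × sin(rake) = 242 m × sin(57.8°) = 204.8 m
throw = dip-slip × sin(dip) = 204.8 × sin(40.1°) = 132 m

132 m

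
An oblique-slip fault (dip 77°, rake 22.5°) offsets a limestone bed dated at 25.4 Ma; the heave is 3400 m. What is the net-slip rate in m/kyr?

1.55 m/kyr

dip-slip = heave / cos(dip) = 3400 / cos(77°) = 15110 m
net slip = dip-slip / sin(rake) = 15110 / sin(22.5°) = 39500 m
rate = 39500 m / 25.4 Ma = 0.00155 m/yr = 1.55 m/kyr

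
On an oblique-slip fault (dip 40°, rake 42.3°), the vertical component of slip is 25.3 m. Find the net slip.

dip-slip = throw / sin(dip) = 25.3 / sin(40°) = 39.36 m
net slip = dip-slip / sin(rake) = 39.36 / sin(42.3°) = 58.5 m

58.5 m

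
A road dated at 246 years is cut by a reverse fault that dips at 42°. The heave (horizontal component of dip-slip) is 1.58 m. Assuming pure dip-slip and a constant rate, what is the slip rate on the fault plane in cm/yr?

dip-slip = heave / cos(dip) = 1.58 m / cos(42°) = 2.126 m
rate = 2.126 m / 246 years = 0.00864 m/yr = 0.864 cm/yr

0.864 cm/yr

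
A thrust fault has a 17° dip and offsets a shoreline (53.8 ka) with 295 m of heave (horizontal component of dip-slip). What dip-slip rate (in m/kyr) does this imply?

5.73 m/kyr

dip-slip = heave / cos(dip) = 295 m / cos(17°) = 308.5 m
rate = 308.5 m / 53.8 ka = 0.00573 m/yr = 5.73 m/kyr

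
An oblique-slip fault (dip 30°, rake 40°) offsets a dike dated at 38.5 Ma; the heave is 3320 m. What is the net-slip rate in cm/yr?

dip-slip = heave / cos(dip) = 3320 / cos(30°) = 3834 m
net slip = dip-slip / sin(rake) = 3834 / sin(40°) = 5964 m
rate = 5964 m / 38.5 Ma = 0.000155 m/yr = 0.0155 cm/yr

0.0155 cm/yr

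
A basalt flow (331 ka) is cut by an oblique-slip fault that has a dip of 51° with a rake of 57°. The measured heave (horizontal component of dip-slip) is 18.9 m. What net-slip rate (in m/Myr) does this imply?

108 m/Myr

dip-slip = heave / cos(dip) = 18.9 / cos(51°) = 30.03 m
net slip = dip-slip / sin(rake) = 30.03 / sin(57°) = 35.81 m
rate = 35.81 m / 331 ka = 0.000108 m/yr = 108 m/Myr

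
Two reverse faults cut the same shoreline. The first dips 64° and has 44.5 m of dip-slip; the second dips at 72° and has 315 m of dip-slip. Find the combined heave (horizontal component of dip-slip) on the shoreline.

117 m

heave_A = 44.5 × cos(64°) = 19.51 m
heave_B = 315 × cos(72°) = 97.34 m
total = 19.51 + 97.34 = 117 m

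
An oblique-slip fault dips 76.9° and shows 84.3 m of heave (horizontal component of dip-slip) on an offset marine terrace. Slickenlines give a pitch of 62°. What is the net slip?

421 m

dip-slip = heave / cos(dip) = 84.3 / cos(76.9°) = 371.9 m
net slip = dip-slip / sin(rake) = 371.9 / sin(62°) = 421 m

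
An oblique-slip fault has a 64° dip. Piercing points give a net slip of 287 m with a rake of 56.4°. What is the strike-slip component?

159 m

strike-slip = net slip × cos(rake) = 287 m × cos(56.4°) = 159 m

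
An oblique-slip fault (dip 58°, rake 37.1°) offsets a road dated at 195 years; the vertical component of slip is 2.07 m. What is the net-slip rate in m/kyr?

dip-slip = throw / sin(dip) = 2.07 / sin(58°) = 2.441 m
net slip = dip-slip / sin(rake) = 2.441 / sin(37.1°) = 4.047 m
rate = 4.047 m / 195 years = 0.0208 m/yr = 20.8 m/kyr

20.8 m/kyr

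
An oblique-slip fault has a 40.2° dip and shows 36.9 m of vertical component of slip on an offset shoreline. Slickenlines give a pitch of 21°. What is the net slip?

dip-slip = throw / sin(dip) = 36.9 / sin(40.2°) = 57.17 m
net slip = dip-slip / sin(rake) = 57.17 / sin(21°) = 160 m

160 m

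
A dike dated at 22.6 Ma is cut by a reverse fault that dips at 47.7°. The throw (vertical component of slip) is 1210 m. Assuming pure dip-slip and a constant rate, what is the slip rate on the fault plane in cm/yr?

0.00724 cm/yr

dip-slip = throw / sin(dip) = 1210 m / sin(47.7°) = 1636 m
rate = 1636 m / 22.6 Ma = 0.0000724 m/yr = 0.00724 cm/yr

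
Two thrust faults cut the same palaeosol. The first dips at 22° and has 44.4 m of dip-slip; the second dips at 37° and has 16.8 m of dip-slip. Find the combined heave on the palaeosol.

heave_A = 44.4 × cos(22°) = 41.17 m
heave_B = 16.8 × cos(37°) = 13.42 m
total = 41.17 + 13.42 = 54.6 m

54.6 m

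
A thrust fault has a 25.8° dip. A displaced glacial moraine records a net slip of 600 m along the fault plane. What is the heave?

heave = dip-slip × cos(dip) = 600 m × cos(25.8°) = 540 m

540 m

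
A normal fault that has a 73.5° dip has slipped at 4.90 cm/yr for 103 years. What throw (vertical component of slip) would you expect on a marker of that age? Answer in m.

dip-slip = rate × time = 4.90 cm/yr × 103 years = 5.047 m
throw = dip-slip × sin(dip) = 5.047 × sin(73.5°) = 4.84 m

4.84 m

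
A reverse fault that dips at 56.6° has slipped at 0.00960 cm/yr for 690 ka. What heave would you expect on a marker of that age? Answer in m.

36.5 m

dip-slip = rate × time = 0.00960 cm/yr × 690 ka = 66.24 m
heave = dip-slip × cos(dip) = 66.24 × cos(56.6°) = 36.5 m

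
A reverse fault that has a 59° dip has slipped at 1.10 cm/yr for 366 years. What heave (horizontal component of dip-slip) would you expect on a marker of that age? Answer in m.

2.07 m

dip-slip = rate × time = 1.10 cm/yr × 366 years = 4.026 m
heave = dip-slip × cos(dip) = 4.026 × cos(59°) = 2.07 m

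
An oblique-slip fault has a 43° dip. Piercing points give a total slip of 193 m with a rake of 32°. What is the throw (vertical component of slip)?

69.8 m

dip-slip = net slip × sin(rake) = 193 m × sin(32°) = 102.3 m
throw = dip-slip × sin(dip) = 102.3 × sin(43°) = 69.8 m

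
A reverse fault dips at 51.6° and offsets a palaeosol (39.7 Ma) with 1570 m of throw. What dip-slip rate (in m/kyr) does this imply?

dip-slip = throw / sin(dip) = 1570 m / sin(51.6°) = 2003 m
rate = 2003 m / 39.7 Ma = 0.0000505 m/yr = 0.0505 m/kyr

0.0505 m/kyr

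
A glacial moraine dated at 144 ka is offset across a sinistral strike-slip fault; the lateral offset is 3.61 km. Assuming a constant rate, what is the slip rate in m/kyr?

25.1 m/kyr

rate = 3.61 km / 144 ka = 0.0251 m/yr = 25.1 m/kyr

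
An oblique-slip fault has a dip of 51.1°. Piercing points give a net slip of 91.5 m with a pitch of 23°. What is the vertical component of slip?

dip-slip = net slip × sin(rake) = 91.5 m × sin(23°) = 35.75 m
throw = dip-slip × sin(dip) = 35.75 × sin(51.1°) = 27.8 m

27.8 m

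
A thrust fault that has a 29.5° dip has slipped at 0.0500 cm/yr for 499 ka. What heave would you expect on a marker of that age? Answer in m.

217 m

dip-slip = rate × time = 0.0500 cm/yr × 499 ka = 249.5 m
heave = dip-slip × cos(dip) = 249.5 × cos(29.5°) = 217 m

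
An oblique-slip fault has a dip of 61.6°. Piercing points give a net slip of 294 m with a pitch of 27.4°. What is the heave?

dip-slip = net slip × sin(rake) = 294 m × sin(27.4°) = 135.3 m
heave = dip-slip × cos(dip) = 135.3 × cos(61.6°) = 64.4 m

64.4 m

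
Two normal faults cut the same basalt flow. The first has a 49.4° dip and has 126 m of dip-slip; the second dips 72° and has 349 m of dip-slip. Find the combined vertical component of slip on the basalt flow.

throw_A = 126 × sin(49.4°) = 95.67 m
throw_B = 349 × sin(72°) = 331.9 m
total = 95.67 + 331.9 = 428 m

428 m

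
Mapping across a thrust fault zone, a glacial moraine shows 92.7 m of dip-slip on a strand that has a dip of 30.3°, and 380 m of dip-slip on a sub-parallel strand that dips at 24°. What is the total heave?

427 m

heave_A = 92.7 × cos(30.3°) = 80.04 m
heave_B = 380 × cos(24°) = 347.1 m
total = 80.04 + 347.1 = 427 m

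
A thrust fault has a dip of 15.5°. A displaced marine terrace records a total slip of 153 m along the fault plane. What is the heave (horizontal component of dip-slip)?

heave = dip-slip × cos(dip) = 153 m × cos(15.5°) = 147 m

147 m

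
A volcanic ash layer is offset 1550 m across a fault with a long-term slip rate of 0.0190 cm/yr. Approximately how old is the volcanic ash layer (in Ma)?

8.16 Ma

age = offset / rate = 1550 m / (0.0190 cm/yr) = 8.16e+06 yr = 8.16 Ma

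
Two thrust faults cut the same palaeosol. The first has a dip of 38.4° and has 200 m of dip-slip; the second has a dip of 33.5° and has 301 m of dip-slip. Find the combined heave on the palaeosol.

408 m

heave_A = 200 × cos(38.4°) = 156.7 m
heave_B = 301 × cos(33.5°) = 251 m
total = 156.7 + 251 = 408 m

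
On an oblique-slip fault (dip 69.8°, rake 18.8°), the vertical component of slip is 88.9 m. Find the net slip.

294 m

dip-slip = throw / sin(dip) = 88.9 / sin(69.8°) = 94.73 m
net slip = dip-slip / sin(rake) = 94.73 / sin(18.8°) = 294 m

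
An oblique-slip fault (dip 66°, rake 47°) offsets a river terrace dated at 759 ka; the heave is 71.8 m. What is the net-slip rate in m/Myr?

318 m/Myr

dip-slip = heave / cos(dip) = 71.8 / cos(66°) = 176.5 m
net slip = dip-slip / sin(rake) = 176.5 / sin(47°) = 241.4 m
rate = 241.4 m / 759 ka = 0.000318 m/yr = 318 m/Myr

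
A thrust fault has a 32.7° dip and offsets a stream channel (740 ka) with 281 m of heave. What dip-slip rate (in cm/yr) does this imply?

dip-slip = heave / cos(dip) = 281 m / cos(32.7°) = 333.9 m
rate = 333.9 m / 740 ka = 0.000451 m/yr = 0.0451 cm/yr

0.0451 cm/yr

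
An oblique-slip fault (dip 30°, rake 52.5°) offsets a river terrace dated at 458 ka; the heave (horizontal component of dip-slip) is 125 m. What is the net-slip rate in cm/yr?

0.0397 cm/yr

dip-slip = heave / cos(dip) = 125 / cos(30°) = 144.3 m
net slip = dip-slip / sin(rake) = 144.3 / sin(52.5°) = 181.9 m
rate = 181.9 m / 458 ka = 0.000397 m/yr = 0.0397 cm/yr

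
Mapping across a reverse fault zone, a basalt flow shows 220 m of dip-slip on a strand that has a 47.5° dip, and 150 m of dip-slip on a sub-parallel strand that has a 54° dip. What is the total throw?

throw_A = 220 × sin(47.5°) = 162.2 m
throw_B = 150 × sin(54°) = 121.4 m
total = 162.2 + 121.4 = 284 m

284 m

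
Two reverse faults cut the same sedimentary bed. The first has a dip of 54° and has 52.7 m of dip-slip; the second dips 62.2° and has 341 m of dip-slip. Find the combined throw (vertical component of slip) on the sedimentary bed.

throw_A = 52.7 × sin(54°) = 42.64 m
throw_B = 341 × sin(62.2°) = 301.6 m
total = 42.64 + 301.6 = 344 m

344 m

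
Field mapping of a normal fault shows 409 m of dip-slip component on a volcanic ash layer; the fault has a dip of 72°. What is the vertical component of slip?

389 m

throw = dip-slip × sin(dip) = 409 m × sin(72°) = 389 m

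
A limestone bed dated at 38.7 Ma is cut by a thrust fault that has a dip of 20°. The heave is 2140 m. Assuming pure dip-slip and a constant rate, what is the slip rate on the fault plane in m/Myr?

dip-slip = heave / cos(dip) = 2140 m / cos(20°) = 2277 m
rate = 2277 m / 38.7 Ma = 0.0000588 m/yr = 58.8 m/Myr

58.8 m/Myr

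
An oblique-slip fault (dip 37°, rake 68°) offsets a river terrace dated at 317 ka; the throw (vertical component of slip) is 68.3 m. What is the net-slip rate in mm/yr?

dip-slip = throw / sin(dip) = 68.3 / sin(37°) = 113.5 m
net slip = dip-slip / sin(rake) = 113.5 / sin(68°) = 122.4 m
rate = 122.4 m / 317 ka = 0.000386 m/yr = 0.386 mm/yr

0.386 mm/yr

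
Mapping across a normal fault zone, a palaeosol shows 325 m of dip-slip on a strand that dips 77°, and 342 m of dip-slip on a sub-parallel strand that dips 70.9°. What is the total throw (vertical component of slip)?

throw_A = 325 × sin(77°) = 316.7 m
throw_B = 342 × sin(70.9°) = 323.2 m
total = 316.7 + 323.2 = 640 m

640 m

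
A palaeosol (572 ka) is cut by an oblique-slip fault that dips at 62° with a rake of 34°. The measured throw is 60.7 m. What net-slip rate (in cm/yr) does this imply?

dip-slip = throw / sin(dip) = 60.7 / sin(62°) = 68.75 m
net slip = dip-slip / sin(rake) = 68.75 / sin(34°) = 122.9 m
rate = 122.9 m / 572 ka = 0.000215 m/yr = 0.0215 cm/yr

0.0215 cm/yr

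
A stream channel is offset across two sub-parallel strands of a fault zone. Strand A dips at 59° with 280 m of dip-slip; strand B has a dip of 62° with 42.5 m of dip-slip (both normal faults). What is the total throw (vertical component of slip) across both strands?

throw_A = 280 × sin(59°) = 240 m
throw_B = 42.5 × sin(62°) = 37.53 m
total = 240 + 37.53 = 278 m

278 m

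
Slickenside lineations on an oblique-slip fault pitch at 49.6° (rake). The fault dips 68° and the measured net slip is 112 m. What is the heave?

dip-slip = net slip × sin(rake) = 112 m × sin(49.6°) = 85.29 m
heave = dip-slip × cos(dip) = 85.29 × cos(68°) = 32 m

32 m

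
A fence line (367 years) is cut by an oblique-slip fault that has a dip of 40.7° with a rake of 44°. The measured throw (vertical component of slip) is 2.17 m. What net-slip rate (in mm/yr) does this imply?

13.1 mm/yr

dip-slip = throw / sin(dip) = 2.17 / sin(40.7°) = 3.328 m
net slip = dip-slip / sin(rake) = 3.328 / sin(44°) = 4.790 m
rate = 4.790 m / 367 years = 0.0131 m/yr = 13.1 mm/yr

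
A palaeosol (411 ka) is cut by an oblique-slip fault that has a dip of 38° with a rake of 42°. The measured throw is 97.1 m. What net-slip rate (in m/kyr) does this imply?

0.573 m/kyr

dip-slip = throw / sin(dip) = 97.1 / sin(38°) = 157.7 m
net slip = dip-slip / sin(rake) = 157.7 / sin(42°) = 235.7 m
rate = 235.7 m / 411 ka = 0.000573 m/yr = 0.573 m/kyr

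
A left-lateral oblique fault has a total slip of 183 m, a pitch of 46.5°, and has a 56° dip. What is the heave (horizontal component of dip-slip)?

74.2 m

dip-slip = net slip × sin(rake) = 183 m × sin(46.5°) = 132.7 m
heave = dip-slip × cos(dip) = 132.7 × cos(56°) = 74.2 m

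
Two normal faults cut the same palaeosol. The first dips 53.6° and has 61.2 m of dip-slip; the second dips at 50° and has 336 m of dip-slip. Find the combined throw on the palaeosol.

throw_A = 61.2 × sin(53.6°) = 49.26 m
throw_B = 336 × sin(50°) = 257.4 m
total = 49.26 + 257.4 = 307 m

307 m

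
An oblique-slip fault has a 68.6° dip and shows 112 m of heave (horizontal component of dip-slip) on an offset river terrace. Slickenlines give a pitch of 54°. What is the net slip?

dip-slip = heave / cos(dip) = 112 / cos(68.6°) = 307 m
net slip = dip-slip / sin(rake) = 307 / sin(54°) = 379 m

379 m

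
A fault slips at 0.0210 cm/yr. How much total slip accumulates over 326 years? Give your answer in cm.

6.85 cm

slip = rate × time = 0.0210 cm/yr × 326 years = 0.0685 m = 6.85 cm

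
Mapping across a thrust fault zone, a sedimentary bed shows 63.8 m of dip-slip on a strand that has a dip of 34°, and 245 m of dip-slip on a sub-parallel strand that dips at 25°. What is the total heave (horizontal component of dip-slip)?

275 m

heave_A = 63.8 × cos(34°) = 52.89 m
heave_B = 245 × cos(25°) = 222 m
total = 52.89 + 222 = 275 m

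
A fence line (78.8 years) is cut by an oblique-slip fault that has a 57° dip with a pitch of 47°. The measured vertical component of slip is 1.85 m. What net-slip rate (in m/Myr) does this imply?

38300 m/Myr

dip-slip = throw / sin(dip) = 1.85 / sin(57°) = 2.206 m
net slip = dip-slip / sin(rake) = 2.206 / sin(47°) = 3.016 m
rate = 3.016 m / 78.8 years = 0.0383 m/yr = 38300 m/Myr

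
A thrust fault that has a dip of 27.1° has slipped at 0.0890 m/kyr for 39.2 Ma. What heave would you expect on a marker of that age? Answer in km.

3.11 km

dip-slip = rate × time = 0.0890 m/kyr × 39.2 Ma = 3489 m
heave = dip-slip × cos(dip) = 3489 × cos(27.1°) = 3110 m = 3.11 km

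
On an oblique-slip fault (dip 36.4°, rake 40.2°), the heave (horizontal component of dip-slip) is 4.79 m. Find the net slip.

9.22 m

dip-slip = heave / cos(dip) = 4.79 / cos(36.4°) = 5.951 m
net slip = dip-slip / sin(rake) = 5.951 / sin(40.2°) = 9.22 m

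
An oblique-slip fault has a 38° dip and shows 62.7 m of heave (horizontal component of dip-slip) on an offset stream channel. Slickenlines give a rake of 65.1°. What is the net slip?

87.7 m

dip-slip = heave / cos(dip) = 62.7 / cos(38°) = 79.57 m
net slip = dip-slip / sin(rake) = 79.57 / sin(65.1°) = 87.7 m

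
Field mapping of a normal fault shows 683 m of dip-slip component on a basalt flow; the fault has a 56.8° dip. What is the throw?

throw = dip-slip × sin(dip) = 683 m × sin(56.8°) = 572 m

572 m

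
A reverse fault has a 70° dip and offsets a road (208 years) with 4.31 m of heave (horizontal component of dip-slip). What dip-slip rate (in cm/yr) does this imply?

dip-slip = heave / cos(dip) = 4.31 m / cos(70°) = 12.60 m
rate = 12.60 m / 208 years = 0.0606 m/yr = 6.06 cm/yr

6.06 cm/yr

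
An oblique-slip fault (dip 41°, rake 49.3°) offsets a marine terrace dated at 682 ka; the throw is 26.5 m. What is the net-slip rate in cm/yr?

dip-slip = throw / sin(dip) = 26.5 / sin(41°) = 40.39 m
net slip = dip-slip / sin(rake) = 40.39 / sin(49.3°) = 53.28 m
rate = 53.28 m / 682 ka = 0.0000781 m/yr = 0.00781 cm/yr

0.00781 cm/yr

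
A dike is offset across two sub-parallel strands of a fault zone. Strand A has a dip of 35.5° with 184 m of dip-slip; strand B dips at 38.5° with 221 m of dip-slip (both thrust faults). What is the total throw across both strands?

244 m

throw_A = 184 × sin(35.5°) = 106.8 m
throw_B = 221 × sin(38.5°) = 137.6 m
total = 106.8 + 137.6 = 244 m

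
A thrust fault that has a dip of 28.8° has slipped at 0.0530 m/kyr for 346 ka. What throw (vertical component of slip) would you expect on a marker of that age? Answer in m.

8.83 m

dip-slip = rate × time = 0.0530 m/kyr × 346 ka = 18.34 m
throw = dip-slip × sin(dip) = 18.34 × sin(28.8°) = 8.83 m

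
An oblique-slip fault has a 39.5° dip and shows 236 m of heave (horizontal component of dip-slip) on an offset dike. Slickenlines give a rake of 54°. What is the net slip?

dip-slip = heave / cos(dip) = 236 / cos(39.5°) = 305.8 m
net slip = dip-slip / sin(rake) = 305.8 / sin(54°) = 378 m

378 m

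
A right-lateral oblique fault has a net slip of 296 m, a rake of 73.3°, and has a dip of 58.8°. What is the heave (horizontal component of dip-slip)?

dip-slip = net slip × sin(rake) = 296 m × sin(73.3°) = 283.5 m
heave = dip-slip × cos(dip) = 283.5 × cos(58.8°) = 147 m

147 m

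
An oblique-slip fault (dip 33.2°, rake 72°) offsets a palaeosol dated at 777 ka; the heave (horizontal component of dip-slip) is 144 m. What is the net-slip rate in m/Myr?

233 m/Myr

dip-slip = heave / cos(dip) = 144 / cos(33.2°) = 172.1 m
net slip = dip-slip / sin(rake) = 172.1 / sin(72°) = 180.9 m
rate = 180.9 m / 777 ka = 0.000233 m/yr = 233 m/Myr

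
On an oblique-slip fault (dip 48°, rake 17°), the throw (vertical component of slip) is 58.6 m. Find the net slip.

dip-slip = throw / sin(dip) = 58.6 / sin(48°) = 78.85 m
net slip = dip-slip / sin(rake) = 78.85 / sin(17°) = 270 m

270 m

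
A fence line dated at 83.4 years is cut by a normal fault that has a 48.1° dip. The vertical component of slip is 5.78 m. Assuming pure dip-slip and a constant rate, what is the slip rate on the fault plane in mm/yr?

dip-slip = throw / sin(dip) = 5.78 m / sin(48.1°) = 7.766 m
rate = 7.766 m / 83.4 years = 0.0931 m/yr = 93.1 mm/yr

93.1 mm/yr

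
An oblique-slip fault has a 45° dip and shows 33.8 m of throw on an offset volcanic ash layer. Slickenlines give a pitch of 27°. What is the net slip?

dip-slip = throw / sin(dip) = 33.8 / sin(45°) = 47.80 m
net slip = dip-slip / sin(rake) = 47.80 / sin(27°) = 105 m

105 m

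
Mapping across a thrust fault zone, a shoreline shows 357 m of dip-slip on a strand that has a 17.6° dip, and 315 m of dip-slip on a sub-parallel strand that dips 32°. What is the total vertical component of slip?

throw_A = 357 × sin(17.6°) = 107.9 m
throw_B = 315 × sin(32°) = 166.9 m
total = 107.9 + 166.9 = 275 m

275 m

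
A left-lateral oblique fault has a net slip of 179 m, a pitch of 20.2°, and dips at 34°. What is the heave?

51.2 m

dip-slip = net slip × sin(rake) = 179 m × sin(20.2°) = 61.81 m
heave = dip-slip × cos(dip) = 61.81 × cos(34°) = 51.2 m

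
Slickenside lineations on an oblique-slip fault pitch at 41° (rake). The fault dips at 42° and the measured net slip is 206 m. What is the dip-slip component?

135 m

dip-slip = net slip × sin(rake) = 206 m × sin(41°) = 135 m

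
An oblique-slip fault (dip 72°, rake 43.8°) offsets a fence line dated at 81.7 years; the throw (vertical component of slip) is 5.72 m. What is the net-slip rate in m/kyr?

106 m/kyr

dip-slip = throw / sin(dip) = 5.72 / sin(72°) = 6.014 m
net slip = dip-slip / sin(rake) = 6.014 / sin(43.8°) = 8.689 m
rate = 8.689 m / 81.7 years = 0.106 m/yr = 106 m/kyr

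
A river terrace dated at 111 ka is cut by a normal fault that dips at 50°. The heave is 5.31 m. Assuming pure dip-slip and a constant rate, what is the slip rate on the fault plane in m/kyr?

0.0744 m/kyr

dip-slip = heave / cos(dip) = 5.31 m / cos(50°) = 8.261 m
rate = 8.261 m / 111 ka = 0.0000744 m/yr = 0.0744 m/kyr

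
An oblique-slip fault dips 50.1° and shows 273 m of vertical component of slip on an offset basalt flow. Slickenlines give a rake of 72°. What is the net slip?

dip-slip = throw / sin(dip) = 273 / sin(50.1°) = 355.9 m
net slip = dip-slip / sin(rake) = 355.9 / sin(72°) = 374 m

374 m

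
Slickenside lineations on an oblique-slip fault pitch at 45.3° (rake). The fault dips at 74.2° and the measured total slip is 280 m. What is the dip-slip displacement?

199 m

dip-slip = net slip × sin(rake) = 280 m × sin(45.3°) = 199 m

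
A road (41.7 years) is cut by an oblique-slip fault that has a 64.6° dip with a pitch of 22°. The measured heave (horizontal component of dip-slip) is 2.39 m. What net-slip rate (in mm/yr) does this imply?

357 mm/yr

dip-slip = heave / cos(dip) = 2.39 / cos(64.6°) = 5.572 m
net slip = dip-slip / sin(rake) = 5.572 / sin(22°) = 14.87 m
rate = 14.87 m / 41.7 years = 0.357 m/yr = 357 mm/yr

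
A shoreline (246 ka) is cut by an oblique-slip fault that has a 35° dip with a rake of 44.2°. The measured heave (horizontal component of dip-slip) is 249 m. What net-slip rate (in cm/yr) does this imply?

dip-slip = heave / cos(dip) = 249 / cos(35°) = 304 m
net slip = dip-slip / sin(rake) = 304 / sin(44.2°) = 436 m
rate = 436 m / 246 ka = 0.00177 m/yr = 0.177 cm/yr

0.177 cm/yr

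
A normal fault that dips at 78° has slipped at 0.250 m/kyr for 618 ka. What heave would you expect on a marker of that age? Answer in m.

dip-slip = rate × time = 0.250 m/kyr × 618 ka = 154.5 m
heave = dip-slip × cos(dip) = 154.5 × cos(78°) = 32.1 m

32.1 m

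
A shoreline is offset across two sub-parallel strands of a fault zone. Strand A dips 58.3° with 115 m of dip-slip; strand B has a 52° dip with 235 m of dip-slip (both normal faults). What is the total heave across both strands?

205 m

heave_A = 115 × cos(58.3°) = 60.43 m
heave_B = 235 × cos(52°) = 144.7 m
total = 60.43 + 144.7 = 205 m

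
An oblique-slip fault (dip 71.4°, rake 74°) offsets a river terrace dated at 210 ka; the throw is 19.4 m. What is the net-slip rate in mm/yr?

0.101 mm/yr

dip-slip = throw / sin(dip) = 19.4 / sin(71.4°) = 20.47 m
net slip = dip-slip / sin(rake) = 20.47 / sin(74°) = 21.29 m
rate = 21.29 m / 210 ka = 0.000101 m/yr = 0.101 mm/yr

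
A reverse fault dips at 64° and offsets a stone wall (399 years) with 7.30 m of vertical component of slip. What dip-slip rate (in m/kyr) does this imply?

dip-slip = throw / sin(dip) = 7.30 m / sin(64°) = 8.122 m
rate = 8.122 m / 399 years = 0.0204 m/yr = 20.4 m/kyr

20.4 m/kyr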